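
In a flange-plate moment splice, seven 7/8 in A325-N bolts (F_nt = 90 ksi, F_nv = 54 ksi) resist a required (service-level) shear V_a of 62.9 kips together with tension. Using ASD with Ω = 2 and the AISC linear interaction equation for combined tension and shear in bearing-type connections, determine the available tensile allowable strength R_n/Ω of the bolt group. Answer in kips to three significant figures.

141 kips

A_b = π·0.875²/4 = 0.6013 in²; f_rv = 62.9 / (7 × 0.6013) = 14.94 ksi.
F'_nt = 1.3 F_nt − (Ω F_nt / F_nv) f_rv = 1.3·90 − (2·90/54)·14.94 = 67.19 ksi, capped at F_nt → F'_nt = 67.19 ksi.
R_n = F'_nt · A_b · n = 67.19 × 0.6013 × 7 = 282.8 kips.
Allowable strength R_n/Ω = 282.8 / 2 = 141 kips.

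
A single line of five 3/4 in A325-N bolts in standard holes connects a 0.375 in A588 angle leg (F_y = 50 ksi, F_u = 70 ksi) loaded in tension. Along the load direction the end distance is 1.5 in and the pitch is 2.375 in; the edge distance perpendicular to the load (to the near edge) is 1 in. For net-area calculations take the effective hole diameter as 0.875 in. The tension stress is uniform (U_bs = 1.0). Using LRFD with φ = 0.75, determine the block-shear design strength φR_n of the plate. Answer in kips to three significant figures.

94.5 kips

Shear plane L_v = 1.5 + 4·2.375 = 11 in; A_gv = 11 × 0.375 = 4.125 in².
A_nv = (11 − 4.5·0.875) × 0.375 = 2.648 in².
A_nt = (1 − 0.5·0.875) × 0.375 = 0.2109 in².
0.6 F_u A_nv = 111.2 kips; 0.6 F_y A_gv = 123.8 kips → shear rupture governs the shear term.
R_n = 111.2 + 1.0 × 70 × 0.2109 = 126 kips.
Design strength φR_n = 0.75 × 126 = 94.5 kips.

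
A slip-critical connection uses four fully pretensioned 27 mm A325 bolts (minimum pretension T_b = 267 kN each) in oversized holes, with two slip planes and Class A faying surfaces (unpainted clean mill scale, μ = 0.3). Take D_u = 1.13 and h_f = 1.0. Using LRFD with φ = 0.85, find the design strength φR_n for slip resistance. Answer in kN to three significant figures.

615 kN

R_n = μ · D_u · h_f · T_b · n_s · n_b = 0.3 × 1.13 × 1.0 × 267 × 2 × 4 = 724.1 kN.
Design strength φR_n = 0.85 × 724.1 = 615 kN.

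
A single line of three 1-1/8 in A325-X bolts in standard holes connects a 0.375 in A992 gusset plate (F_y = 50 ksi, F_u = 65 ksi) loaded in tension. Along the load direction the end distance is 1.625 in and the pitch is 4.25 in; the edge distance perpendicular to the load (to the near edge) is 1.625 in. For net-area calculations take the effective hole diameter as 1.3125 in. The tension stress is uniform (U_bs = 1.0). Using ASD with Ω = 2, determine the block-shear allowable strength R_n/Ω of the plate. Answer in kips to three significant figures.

Shear plane L_v = 1.625 + 2·4.25 = 10.12 in; A_gv = 10.12 × 0.375 = 3.797 in².
A_nv = (10.12 − 2.5·1.3125) × 0.375 = 2.566 in².
A_nt = (1.625 − 0.5·1.3125) × 0.375 = 0.3633 in².
0.6 F_u A_nv = 100.1 kips; 0.6 F_y A_gv = 113.9 kips → shear rupture governs the shear term.
R_n = 100.1 + 1.0 × 65 × 0.3633 = 123.7 kips.
Allowable strength R_n/Ω = 123.7 / 2 = 61.9 kips.

61.9 kips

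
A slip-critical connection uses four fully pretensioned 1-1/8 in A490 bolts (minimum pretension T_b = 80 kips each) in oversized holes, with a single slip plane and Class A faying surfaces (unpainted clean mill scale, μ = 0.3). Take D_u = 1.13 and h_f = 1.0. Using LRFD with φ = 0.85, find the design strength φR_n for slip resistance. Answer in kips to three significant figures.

R_n = μ · D_u · h_f · T_b · n_s · n_b = 0.3 × 1.13 × 1.0 × 80 × 1 × 4 = 108.5 kips.
Design strength φR_n = 0.85 × 108.5 = 92.2 kips.

92.2 kips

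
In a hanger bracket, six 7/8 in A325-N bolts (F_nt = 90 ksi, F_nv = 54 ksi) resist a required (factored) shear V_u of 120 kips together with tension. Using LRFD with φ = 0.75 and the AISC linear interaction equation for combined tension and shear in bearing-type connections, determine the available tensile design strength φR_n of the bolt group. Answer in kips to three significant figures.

117 kips

A_b = π·0.875²/4 = 0.6013 in²; f_rv = 120 / (6 × 0.6013) = 33.26 ksi.
F'_nt = 1.3 F_nt − (F_nt / φF_nv) f_rv = 1.3·90 − (90/(0.75·54))·33.26 = 43.09 ksi, capped at F_nt → F'_nt = 43.09 ksi.
R_n = F'_nt · A_b · n = 43.09 × 0.6013 × 6 = 155.5 kips.
Design strength φR_n = 0.75 × 155.5 = 117 kips.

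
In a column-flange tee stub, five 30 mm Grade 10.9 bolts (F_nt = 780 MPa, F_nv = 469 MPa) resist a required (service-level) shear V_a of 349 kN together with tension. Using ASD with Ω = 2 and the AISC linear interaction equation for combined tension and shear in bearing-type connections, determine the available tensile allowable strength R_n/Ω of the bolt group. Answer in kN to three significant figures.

1210 kN

A_b = π·30²/4 = 706.9 mm²; f_rv = 349 × 1000 / (5 × 706.9) = 98.75 MPa.
F'_nt = 1.3 F_nt − (Ω F_nt / F_nv) f_rv = 1.3·780 − (2·780/469)·98.75 = 685.5 MPa, capped at F_nt → F'_nt = 685.5 MPa.
R_n = F'_nt · A_b · n = 685.5 × 706.9 × 5 / 1000 = 2423 kN.
Allowable strength R_n/Ω = 2423 / 2 = 1210 kN.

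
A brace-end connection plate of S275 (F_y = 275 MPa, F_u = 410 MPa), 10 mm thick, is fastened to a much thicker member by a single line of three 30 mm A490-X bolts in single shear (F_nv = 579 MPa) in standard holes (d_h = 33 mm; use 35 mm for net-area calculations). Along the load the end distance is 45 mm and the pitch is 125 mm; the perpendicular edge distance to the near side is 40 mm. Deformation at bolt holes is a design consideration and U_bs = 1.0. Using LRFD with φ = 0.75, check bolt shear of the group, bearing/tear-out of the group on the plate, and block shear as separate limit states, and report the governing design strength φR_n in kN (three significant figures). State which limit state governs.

434 kN (block shear governs)

Bolt shear: A_b = π·30²/4 = 706.9 mm²; R_n = 579 × 706.9 × 3 × 1 / 1000 = 1228 kN → 0.75 × 1228 = 921 kN.
Bearing: edge l_c = 28.5, r_n = 140.2 kN; interior l_c = 92, r_n = 295.2 kN; R_n = 140.2 + 2·295.2 = 730.6 kN → 548 kN.
Block shear: A_gv = 2950, A_nv = 2075, A_nt = 225 mm²; R_n = min(0.6F_uA_nv, 0.6F_yA_gv) + U_bs·F_u·A_nt = 579 kN → 434 kN.
Block shear governs: 434 kN.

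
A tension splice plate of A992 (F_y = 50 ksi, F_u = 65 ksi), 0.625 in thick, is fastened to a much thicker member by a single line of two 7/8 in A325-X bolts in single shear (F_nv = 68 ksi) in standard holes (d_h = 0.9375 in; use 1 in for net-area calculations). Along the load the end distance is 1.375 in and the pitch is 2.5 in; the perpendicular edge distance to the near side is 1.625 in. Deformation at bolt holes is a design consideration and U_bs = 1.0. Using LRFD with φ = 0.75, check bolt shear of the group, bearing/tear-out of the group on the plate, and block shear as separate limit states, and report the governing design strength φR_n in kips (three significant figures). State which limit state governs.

Bolt shear: A_b = π·0.875²/4 = 0.6013 in²; R_n = 68 × 0.6013 × 2 × 1 = 81.78 kips → 0.75 × 81.78 = 61.3 kips.
Bearing: edge l_c = 0.9062, r_n = 44.18 kips; interior l_c = 1.562, r_n = 76.17 kips; R_n = 44.18 + 1·76.17 = 120.4 kips → 90.3 kips.
Block shear: A_gv = 2.422, A_nv = 1.484, A_nt = 0.7031 in²; R_n = min(0.6F_uA_nv, 0.6F_yA_gv) + U_bs·F_u·A_nt = 103.6 kips → 77.7 kips.
Bolt shear governs: 61.3 kips.

61.3 kips (bolt shear governs)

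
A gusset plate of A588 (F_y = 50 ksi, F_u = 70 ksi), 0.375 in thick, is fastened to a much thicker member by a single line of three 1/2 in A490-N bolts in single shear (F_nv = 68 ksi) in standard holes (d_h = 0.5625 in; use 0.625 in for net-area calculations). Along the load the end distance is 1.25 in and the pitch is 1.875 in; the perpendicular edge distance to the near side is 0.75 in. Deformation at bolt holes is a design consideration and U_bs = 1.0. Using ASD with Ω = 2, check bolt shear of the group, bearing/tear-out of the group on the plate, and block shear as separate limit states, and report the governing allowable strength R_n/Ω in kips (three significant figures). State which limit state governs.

Bolt shear: A_b = π·0.5²/4 = 0.1963 in²; R_n = 68 × 0.1963 × 3 × 1 = 40.06 kips → 40.06 / 2 = 20 kips.
Bearing: edge l_c = 0.9688, r_n = 30.52 kips; interior l_c = 1.312, r_n = 31.5 kips; R_n = 30.52 + 2·31.5 = 93.52 kips → 46.8 kips.
Block shear: A_gv = 1.875, A_nv = 1.289, A_nt = 0.1641 in²; R_n = min(0.6F_uA_nv, 0.6F_yA_gv) + U_bs·F_u·A_nt = 65.62 kips → 32.8 kips.
Bolt shear governs: 20 kips.

20 kips (bolt shear governs)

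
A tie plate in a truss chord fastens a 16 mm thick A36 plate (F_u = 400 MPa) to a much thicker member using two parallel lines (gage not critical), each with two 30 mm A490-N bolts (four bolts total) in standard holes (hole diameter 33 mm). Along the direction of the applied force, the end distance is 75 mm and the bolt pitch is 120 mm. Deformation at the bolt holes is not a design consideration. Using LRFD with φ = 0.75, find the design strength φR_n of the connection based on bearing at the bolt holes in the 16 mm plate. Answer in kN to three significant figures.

1710 kN

Per bolt r_n = 1.5 l_c t F_u ≤ 3.0 d t F_u; upper limit = 3.0 × 30 × 16 × 400 / 1000 = 576 kN.
Edge bolt: l_c = 75 − 33/2 = 58.5 mm → 1.5 × 58.5 × 16 × 400 / 1000 = 561.6 → r_n = 561.6 kN.
Interior bolts: l_c = 120 − 33 = 87 mm → 1.5 × 87 × 16 × 400 / 1000 = 835.2 → r_n = 576 kN.
R_n = 2 × 561.6 + 2 × 576 = 2275 kN.
Design strength φR_n = 0.75 × 2275 = 1710 kN.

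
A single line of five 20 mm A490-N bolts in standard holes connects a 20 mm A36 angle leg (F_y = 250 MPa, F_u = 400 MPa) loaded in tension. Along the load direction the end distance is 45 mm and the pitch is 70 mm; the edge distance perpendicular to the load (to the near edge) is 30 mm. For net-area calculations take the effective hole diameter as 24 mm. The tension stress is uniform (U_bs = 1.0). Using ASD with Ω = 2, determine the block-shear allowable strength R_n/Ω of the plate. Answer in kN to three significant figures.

560 kN

Shear plane L_v = 45 + 4·70 = 325 mm; A_gv = 325 × 20 = 6500 mm².
A_nv = (325 − 4.5·24) × 20 = 4340 mm².
A_nt = (30 − 0.5·24) × 20 = 360 mm².
0.6 F_u A_nv = 1042 kN; 0.6 F_y A_gv = 975 kN → shear yielding governs the shear term.
R_n = 975 + 1.0 × 400 × 360 / 1000 = 1119 kN.
Allowable strength R_n/Ω = 1119 / 2 = 560 kN.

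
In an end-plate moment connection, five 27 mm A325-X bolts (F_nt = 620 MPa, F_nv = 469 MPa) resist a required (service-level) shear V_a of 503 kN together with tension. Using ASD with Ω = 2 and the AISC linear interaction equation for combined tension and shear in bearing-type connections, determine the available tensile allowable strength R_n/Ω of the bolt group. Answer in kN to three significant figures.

489 kN

A_b = π·27²/4 = 572.6 mm²; f_rv = 503 × 1000 / (5 × 572.6) = 175.7 MPa.
F'_nt = 1.3 F_nt − (Ω F_nt / F_nv) f_rv = 1.3·620 − (2·620/469)·175.7 = 341.5 MPa, capped at F_nt → F'_nt = 341.5 MPa.
R_n = F'_nt · A_b · n = 341.5 × 572.6 × 5 / 1000 = 977.5 kN.
Allowable strength R_n/Ω = 977.5 / 2 = 489 kN.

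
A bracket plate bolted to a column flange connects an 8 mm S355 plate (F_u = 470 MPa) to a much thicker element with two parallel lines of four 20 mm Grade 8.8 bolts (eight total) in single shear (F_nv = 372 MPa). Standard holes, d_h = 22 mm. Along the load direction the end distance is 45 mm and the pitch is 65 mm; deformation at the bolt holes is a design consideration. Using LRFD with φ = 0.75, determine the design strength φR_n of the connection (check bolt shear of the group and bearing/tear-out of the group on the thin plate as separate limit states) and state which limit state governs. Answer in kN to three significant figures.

701 kN (bolt shear governs)

Bolt shear: A_b = π·20²/4 = 314.2 mm²; R_n = 372 × 314.2 × 8 × 1 / 1000 = 934.9 kN → 0.75 × 934.9 = 701 kN.
Bearing (1.2 l_c t F_u ≤ 2.4 d t F_u): upper limit = 2.4·20·8·470 / 1000 = 180.5 kN.
  Edge l_c = 45 − 22/2 = 34 → r_n = 153.4 kN; interior l_c = 65 − 22 = 43 → r_n = 180.5 kN.
  R_n,bearing = 2·153.4 + 6·180.5 = 1390 kN → 0.75 × 1390 = 1040 kN.
Bolt shear governs: 701 kN.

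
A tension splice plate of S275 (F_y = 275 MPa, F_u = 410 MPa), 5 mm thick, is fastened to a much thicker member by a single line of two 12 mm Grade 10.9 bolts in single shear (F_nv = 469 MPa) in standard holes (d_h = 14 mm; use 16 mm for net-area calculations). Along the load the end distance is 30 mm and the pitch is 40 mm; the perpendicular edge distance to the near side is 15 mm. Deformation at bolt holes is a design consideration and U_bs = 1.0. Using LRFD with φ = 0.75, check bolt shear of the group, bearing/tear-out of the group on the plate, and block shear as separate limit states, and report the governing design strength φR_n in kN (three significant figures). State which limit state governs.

Bolt shear: A_b = π·12²/4 = 113.1 mm²; R_n = 469 × 113.1 × 2 × 1 / 1000 = 106.1 kN → 0.75 × 106.1 = 79.6 kN.
Bearing: edge l_c = 23, r_n = 56.58 kN; interior l_c = 26, r_n = 59.04 kN; R_n = 56.58 + 1·59.04 = 115.6 kN → 86.7 kN.
Block shear: A_gv = 350, A_nv = 230, A_nt = 35 mm²; R_n = min(0.6F_uA_nv, 0.6F_yA_gv) + U_bs·F_u·A_nt = 70.93 kN → 53.2 kN.
Block shear governs: 53.2 kN.

53.2 kN (block shear governs)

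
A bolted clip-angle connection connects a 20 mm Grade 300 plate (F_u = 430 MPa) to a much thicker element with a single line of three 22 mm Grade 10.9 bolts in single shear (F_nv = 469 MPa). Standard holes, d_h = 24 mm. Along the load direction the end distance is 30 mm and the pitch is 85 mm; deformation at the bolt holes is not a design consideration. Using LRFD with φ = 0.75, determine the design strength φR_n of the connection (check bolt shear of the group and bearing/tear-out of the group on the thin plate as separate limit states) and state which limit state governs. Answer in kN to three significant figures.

Bolt shear: A_b = π·22²/4 = 380.1 mm²; R_n = 469 × 380.1 × 3 × 1 / 1000 = 534.8 kN → 0.75 × 534.8 = 401 kN.
Bearing (1.5 l_c t F_u ≤ 3.0 d t F_u): upper limit = 3.0·22·20·430 / 1000 = 567.6 kN.
  Edge l_c = 30 − 24/2 = 18 → r_n = 232.2 kN; interior l_c = 85 − 24 = 61 → r_n = 567.6 kN.
  R_n,bearing = 1·232.2 + 2·567.6 = 1367 kN → 0.75 × 1367 = 1030 kN.
Bolt shear governs: 401 kN.

401 kN (bolt shear governs)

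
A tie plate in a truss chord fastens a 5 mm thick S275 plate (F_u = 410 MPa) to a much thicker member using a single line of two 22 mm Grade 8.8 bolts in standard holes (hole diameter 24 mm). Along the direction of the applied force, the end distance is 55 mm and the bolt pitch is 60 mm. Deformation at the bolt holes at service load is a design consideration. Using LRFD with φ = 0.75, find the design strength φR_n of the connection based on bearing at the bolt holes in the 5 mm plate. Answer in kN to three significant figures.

Per bolt r_n = 1.2 l_c t F_u ≤ 2.4 d t F_u; upper limit = 2.4 × 22 × 5 × 410 / 1000 = 108.2 kN.
Edge bolt: l_c = 55 − 24/2 = 43 mm → 1.2 × 43 × 5 × 410 / 1000 = 105.8 → r_n = 105.8 kN.
Interior bolts: l_c = 60 − 24 = 36 mm → 1.2 × 36 × 5 × 410 / 1000 = 88.56 → r_n = 88.56 kN.
R_n = 1 × 105.8 + 1 × 88.56 = 194.3 kN.
Design strength φR_n = 0.75 × 194.3 = 146 kN.

146 kN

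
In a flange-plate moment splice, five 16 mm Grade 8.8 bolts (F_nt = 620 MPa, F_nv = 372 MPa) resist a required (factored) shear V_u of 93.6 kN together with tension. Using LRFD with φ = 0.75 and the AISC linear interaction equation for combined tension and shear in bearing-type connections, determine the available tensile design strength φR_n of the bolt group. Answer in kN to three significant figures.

452 kN

A_b = π·16²/4 = 201.1 mm²; f_rv = 93.6 × 1000 / (5 × 201.1) = 93.11 MPa.
F'_nt = 1.3 F_nt − (F_nt / φF_nv) f_rv = 1.3·620 − (620/(0.75·372))·93.11 = 599.1 MPa, capped at F_nt → F'_nt = 599.1 MPa.
R_n = F'_nt · A_b · n = 599.1 × 201.1 × 5 / 1000 = 602.3 kN.
Design strength φR_n = 0.75 × 602.3 = 452 kN.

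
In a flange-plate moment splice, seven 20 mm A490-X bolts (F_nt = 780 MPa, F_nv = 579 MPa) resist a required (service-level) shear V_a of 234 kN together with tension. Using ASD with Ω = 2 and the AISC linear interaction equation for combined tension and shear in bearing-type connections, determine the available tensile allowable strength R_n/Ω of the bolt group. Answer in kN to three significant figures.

800 kN

A_b = π·20²/4 = 314.2 mm²; f_rv = 234 × 1000 / (7 × 314.2) = 106.4 MPa.
F'_nt = 1.3 F_nt − (Ω F_nt / F_nv) f_rv = 1.3·780 − (2·780/579)·106.4 = 727.3 MPa, capped at F_nt → F'_nt = 727.3 MPa.
R_n = F'_nt · A_b · n = 727.3 × 314.2 × 7 / 1000 = 1599 kN.
Allowable strength R_n/Ω = 1599 / 2 = 800 kN.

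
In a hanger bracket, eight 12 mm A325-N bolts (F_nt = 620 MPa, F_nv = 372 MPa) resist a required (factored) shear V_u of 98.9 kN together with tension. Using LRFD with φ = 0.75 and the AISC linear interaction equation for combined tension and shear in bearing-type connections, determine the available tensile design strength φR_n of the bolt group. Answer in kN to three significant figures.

382 kN

A_b = π·12²/4 = 113.1 mm²; f_rv = 98.9 × 1000 / (8 × 113.1) = 109.3 MPa.
F'_nt = 1.3 F_nt − (F_nt / φF_nv) f_rv = 1.3·620 − (620/(0.75·372))·109.3 = 563.1 MPa, capped at F_nt → F'_nt = 563.1 MPa.
R_n = F'_nt · A_b · n = 563.1 × 113.1 × 8 / 1000 = 509.5 kN.
Design strength φR_n = 0.75 × 509.5 = 382 kN.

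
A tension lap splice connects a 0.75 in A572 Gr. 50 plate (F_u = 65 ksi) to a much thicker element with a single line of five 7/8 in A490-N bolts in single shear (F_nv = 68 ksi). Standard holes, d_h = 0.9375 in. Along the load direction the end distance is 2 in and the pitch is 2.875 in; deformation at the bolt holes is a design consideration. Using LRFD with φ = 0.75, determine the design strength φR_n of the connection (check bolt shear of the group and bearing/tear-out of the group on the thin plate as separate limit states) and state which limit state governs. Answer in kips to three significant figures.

Bolt shear: A_b = π·0.875²/4 = 0.6013 in²; R_n = 68 × 0.6013 × 5 × 1 = 204.4 kips → 0.75 × 204.4 = 153 kips.
Bearing (1.2 l_c t F_u ≤ 2.4 d t F_u): upper limit = 2.4·0.875·0.75·65 = 102.4 kips.
  Edge l_c = 2 − 0.9375/2 = 1.531 → r_n = 89.58 kips; interior l_c = 2.875 − 0.9375 = 1.938 → r_n = 102.4 kips.
  R_n,bearing = 1·89.58 + 4·102.4 = 499.1 kips → 0.75 × 499.1 = 374 kips.
Bolt shear governs: 153 kips.

153 kips (bolt shear governs)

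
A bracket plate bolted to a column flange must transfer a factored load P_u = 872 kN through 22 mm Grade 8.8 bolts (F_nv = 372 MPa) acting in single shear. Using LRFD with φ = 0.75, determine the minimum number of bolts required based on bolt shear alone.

9 bolts

A_b = π·22²/4 = 380.1 mm².
Per-bolt design strength φR_n = 0.75 × 372 × 380.1 × 1 / 1000 = 106.1 kN.
n ≥ 872 / 106.1 = 8.222 → use 9 bolts.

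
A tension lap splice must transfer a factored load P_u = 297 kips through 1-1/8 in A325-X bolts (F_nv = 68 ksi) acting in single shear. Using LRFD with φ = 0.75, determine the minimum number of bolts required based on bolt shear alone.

A_b = π·1.125²/4 = 0.994 in².
Per-bolt design strength φR_n = 0.75 × 68 × 0.994 × 1 = 50.69 kips.
n ≥ 297 / 50.69 = 5.859 → use 6 bolts.

6 bolts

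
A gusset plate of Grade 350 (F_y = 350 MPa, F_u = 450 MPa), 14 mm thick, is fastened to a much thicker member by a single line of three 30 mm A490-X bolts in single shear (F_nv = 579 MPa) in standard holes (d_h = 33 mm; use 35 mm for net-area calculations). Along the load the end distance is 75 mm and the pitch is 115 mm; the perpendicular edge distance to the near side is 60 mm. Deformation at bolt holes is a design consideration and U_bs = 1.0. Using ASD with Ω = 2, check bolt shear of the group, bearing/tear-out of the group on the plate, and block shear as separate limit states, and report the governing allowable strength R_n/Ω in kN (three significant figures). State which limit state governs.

Bolt shear: A_b = π·30²/4 = 706.9 mm²; R_n = 579 × 706.9 × 3 × 1 / 1000 = 1228 kN → 1228 / 2 = 614 kN.
Bearing: edge l_c = 58.5, r_n = 442.3 kN; interior l_c = 82, r_n = 453.6 kN; R_n = 442.3 + 2·453.6 = 1349 kN → 675 kN.
Block shear: A_gv = 4270, A_nv = 3045, A_nt = 595 mm²; R_n = min(0.6F_uA_nv, 0.6F_yA_gv) + U_bs·F_u·A_nt = 1090 kN → 545 kN.
Block shear governs: 545 kN.

545 kN (block shear governs)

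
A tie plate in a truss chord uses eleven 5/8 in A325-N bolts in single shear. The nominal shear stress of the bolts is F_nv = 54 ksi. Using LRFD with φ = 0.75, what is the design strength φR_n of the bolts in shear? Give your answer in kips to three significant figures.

137 kips

A_b = π × 0.625² / 4 = 0.3068 in².
R_n = F_nv · A_b · n · n_s = 54 × 0.3068 × 11 × 1 = 182.2 kips.
Design strength φR_n = 0.75 × 182.2 = 137 kips.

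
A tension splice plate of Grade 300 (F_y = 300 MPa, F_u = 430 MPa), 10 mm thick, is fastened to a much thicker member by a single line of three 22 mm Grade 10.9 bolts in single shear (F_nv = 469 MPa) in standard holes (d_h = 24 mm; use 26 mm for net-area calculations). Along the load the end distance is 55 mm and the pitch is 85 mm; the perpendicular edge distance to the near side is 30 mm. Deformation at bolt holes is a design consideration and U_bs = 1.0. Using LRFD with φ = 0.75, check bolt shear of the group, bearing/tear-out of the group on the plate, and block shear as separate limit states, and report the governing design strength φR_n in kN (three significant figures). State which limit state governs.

359 kN (block shear governs)

Bolt shear: A_b = π·22²/4 = 380.1 mm²; R_n = 469 × 380.1 × 3 × 1 / 1000 = 534.8 kN → 0.75 × 534.8 = 401 kN.
Bearing: edge l_c = 43, r_n = 221.9 kN; interior l_c = 61, r_n = 227 kN; R_n = 221.9 + 2·227 = 676 kN → 507 kN.
Block shear: A_gv = 2250, A_nv = 1600, A_nt = 170 mm²; R_n = min(0.6F_uA_nv, 0.6F_yA_gv) + U_bs·F_u·A_nt = 478.1 kN → 359 kN.
Block shear governs: 359 kN.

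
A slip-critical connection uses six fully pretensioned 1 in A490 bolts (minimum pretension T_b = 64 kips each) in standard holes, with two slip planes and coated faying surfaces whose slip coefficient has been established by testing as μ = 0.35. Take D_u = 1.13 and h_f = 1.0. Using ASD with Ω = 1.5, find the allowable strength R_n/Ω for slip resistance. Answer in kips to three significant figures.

202 kips

R_n = μ · D_u · h_f · T_b · n_s · n_b = 0.35 × 1.13 × 1.0 × 64 × 2 × 6 = 303.7 kips.
Allowable strength R_n/Ω = 303.7 / 1.5 = 202 kips.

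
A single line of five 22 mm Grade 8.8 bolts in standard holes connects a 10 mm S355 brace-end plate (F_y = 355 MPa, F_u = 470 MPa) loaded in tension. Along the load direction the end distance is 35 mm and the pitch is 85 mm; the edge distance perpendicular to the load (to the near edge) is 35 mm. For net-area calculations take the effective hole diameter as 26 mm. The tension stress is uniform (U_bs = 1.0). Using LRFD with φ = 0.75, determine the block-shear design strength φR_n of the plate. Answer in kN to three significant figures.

Shear plane L_v = 35 + 4·85 = 375 mm; A_gv = 375 × 10 = 3750 mm².
A_nv = (375 − 4.5·26) × 10 = 2580 mm².
A_nt = (35 − 0.5·26) × 10 = 220 mm².
0.6 F_u A_nv = 727.6 kN; 0.6 F_y A_gv = 798.8 kN → shear rupture governs the shear term.
R_n = 727.6 + 1.0 × 470 × 220 / 1000 = 831 kN.
Design strength φR_n = 0.75 × 831 = 623 kN.

623 kN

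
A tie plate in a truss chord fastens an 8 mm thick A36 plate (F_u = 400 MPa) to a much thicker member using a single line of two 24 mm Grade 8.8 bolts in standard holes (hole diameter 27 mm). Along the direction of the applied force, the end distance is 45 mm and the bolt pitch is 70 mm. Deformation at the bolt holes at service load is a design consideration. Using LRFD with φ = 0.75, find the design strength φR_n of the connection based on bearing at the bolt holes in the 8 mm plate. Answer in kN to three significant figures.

Per bolt r_n = 1.2 l_c t F_u ≤ 2.4 d t F_u; upper limit = 2.4 × 24 × 8 × 400 / 1000 = 184.3 kN.
Edge bolt: l_c = 45 − 27/2 = 31.5 mm → 1.2 × 31.5 × 8 × 400 / 1000 = 121 → r_n = 121 kN.
Interior bolts: l_c = 70 − 27 = 43 mm → 1.2 × 43 × 8 × 400 / 1000 = 165.1 → r_n = 165.1 kN.
R_n = 1 × 121 + 1 × 165.1 = 286.1 kN.
Design strength φR_n = 0.75 × 286.1 = 215 kN.

215 kN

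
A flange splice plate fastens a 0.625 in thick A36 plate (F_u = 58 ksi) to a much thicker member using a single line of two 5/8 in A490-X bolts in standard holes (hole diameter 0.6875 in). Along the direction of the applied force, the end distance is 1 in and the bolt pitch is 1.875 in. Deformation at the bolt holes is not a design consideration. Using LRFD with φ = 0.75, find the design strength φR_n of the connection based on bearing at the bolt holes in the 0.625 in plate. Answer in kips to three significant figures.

Per bolt r_n = 1.5 l_c t F_u ≤ 3.0 d t F_u; upper limit = 3.0 × 0.625 × 0.625 × 58 = 67.97 kips.
Edge bolt: l_c = 1 − 0.6875/2 = 0.6562 in → 1.5 × 0.6562 × 0.625 × 58 = 35.68 → r_n = 35.68 kips.
Interior bolts: l_c = 1.875 − 0.6875 = 1.188 in → 1.5 × 1.188 × 0.625 × 58 = 64.57 → r_n = 64.57 kips.
R_n = 1 × 35.68 + 1 × 64.57 = 100.3 kips.
Design strength φR_n = 0.75 × 100.3 = 75.2 kips.

75.2 kips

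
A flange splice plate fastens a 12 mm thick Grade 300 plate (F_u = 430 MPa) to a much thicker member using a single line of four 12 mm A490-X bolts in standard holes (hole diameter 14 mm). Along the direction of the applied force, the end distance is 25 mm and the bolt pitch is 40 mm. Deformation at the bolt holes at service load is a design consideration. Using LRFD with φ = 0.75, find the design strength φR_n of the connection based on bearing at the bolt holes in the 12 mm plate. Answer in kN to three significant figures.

Per bolt r_n = 1.2 l_c t F_u ≤ 2.4 d t F_u; upper limit = 2.4 × 12 × 12 × 430 / 1000 = 148.6 kN.
Edge bolt: l_c = 25 − 14/2 = 18 mm → 1.2 × 18 × 12 × 430 / 1000 = 111.5 → r_n = 111.5 kN.
Interior bolts: l_c = 40 − 14 = 26 mm → 1.2 × 26 × 12 × 430 / 1000 = 161 → r_n = 148.6 kN.
R_n = 1 × 111.5 + 3 × 148.6 = 557.3 kN.
Design strength φR_n = 0.75 × 557.3 = 418 kN.

418 kN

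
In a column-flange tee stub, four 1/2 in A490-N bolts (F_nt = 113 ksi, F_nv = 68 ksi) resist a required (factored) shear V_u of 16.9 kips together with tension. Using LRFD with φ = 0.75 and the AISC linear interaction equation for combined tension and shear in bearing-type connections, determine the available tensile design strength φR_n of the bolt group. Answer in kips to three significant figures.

A_b = π·0.5²/4 = 0.1963 in²; f_rv = 16.9 / (4 × 0.1963) = 21.52 ksi.
F'_nt = 1.3 F_nt − (F_nt / φF_nv) f_rv = 1.3·113 − (113/(0.75·68))·21.52 = 99.22 ksi, capped at F_nt → F'_nt = 99.22 ksi.
R_n = F'_nt · A_b · n = 99.22 × 0.1963 × 4 = 77.93 kips.
Design strength φR_n = 0.75 × 77.93 = 58.4 kips.

58.4 kips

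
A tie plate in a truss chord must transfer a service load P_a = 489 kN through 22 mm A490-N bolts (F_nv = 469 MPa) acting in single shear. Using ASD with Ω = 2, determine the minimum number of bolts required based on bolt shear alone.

6 bolts

A_b = π·22²/4 = 380.1 mm².
Per-bolt allowable strength R_n/Ω = 469 × 380.1 × 1 / 1000 / 2 = 89.14 kN.
n ≥ 489 / 89.14 = 5.486 → use 6 bolts.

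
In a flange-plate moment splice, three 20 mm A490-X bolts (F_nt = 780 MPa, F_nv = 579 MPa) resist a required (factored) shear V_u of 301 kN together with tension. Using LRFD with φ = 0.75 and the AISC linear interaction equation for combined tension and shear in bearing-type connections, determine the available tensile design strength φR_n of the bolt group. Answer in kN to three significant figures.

A_b = π·20²/4 = 314.2 mm²; f_rv = 301 × 1000 / (3 × 314.2) = 319.4 MPa.
F'_nt = 1.3 F_nt − (F_nt / φF_nv) f_rv = 1.3·780 − (780/(0.75·579))·319.4 = 440.3 MPa, capped at F_nt → F'_nt = 440.3 MPa.
R_n = F'_nt · A_b · n = 440.3 × 314.2 × 3 / 1000 = 415 kN.
Design strength φR_n = 0.75 × 415 = 311 kN.

311 kN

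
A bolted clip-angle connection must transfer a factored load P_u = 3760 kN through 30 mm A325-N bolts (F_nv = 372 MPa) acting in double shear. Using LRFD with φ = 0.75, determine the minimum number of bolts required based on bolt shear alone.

10 bolts

A_b = π·30²/4 = 706.9 mm².
Per-bolt design strength φR_n = 0.75 × 372 × 706.9 × 2 / 1000 = 394.4 kN.
n ≥ 3760 / 394.4 = 9.533 → use 10 bolts.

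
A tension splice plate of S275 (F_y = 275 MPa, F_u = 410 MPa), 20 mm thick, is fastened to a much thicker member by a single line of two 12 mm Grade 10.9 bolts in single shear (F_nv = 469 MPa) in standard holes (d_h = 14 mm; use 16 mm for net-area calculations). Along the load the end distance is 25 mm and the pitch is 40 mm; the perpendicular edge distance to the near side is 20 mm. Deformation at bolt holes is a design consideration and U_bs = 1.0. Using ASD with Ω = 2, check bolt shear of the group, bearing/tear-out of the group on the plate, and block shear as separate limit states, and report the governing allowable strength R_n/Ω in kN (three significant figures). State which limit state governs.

Bolt shear: A_b = π·12²/4 = 113.1 mm²; R_n = 469 × 113.1 × 2 × 1 / 1000 = 106.1 kN → 106.1 / 2 = 53 kN.
Bearing: edge l_c = 18, r_n = 177.1 kN; interior l_c = 26, r_n = 236.2 kN; R_n = 177.1 + 1·236.2 = 413.3 kN → 207 kN.
Block shear: A_gv = 1300, A_nv = 820, A_nt = 240 mm²; R_n = min(0.6F_uA_nv, 0.6F_yA_gv) + U_bs·F_u·A_nt = 300.1 kN → 150 kN.
Bolt shear governs: 53 kN.

53 kN (bolt shear governs)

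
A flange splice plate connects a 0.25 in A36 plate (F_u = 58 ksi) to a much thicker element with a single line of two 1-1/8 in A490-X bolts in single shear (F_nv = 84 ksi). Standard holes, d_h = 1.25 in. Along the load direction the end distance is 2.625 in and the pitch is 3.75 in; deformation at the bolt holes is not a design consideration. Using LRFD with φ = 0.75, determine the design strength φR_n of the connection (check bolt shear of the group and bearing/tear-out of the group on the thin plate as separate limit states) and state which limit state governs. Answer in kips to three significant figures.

Bolt shear: A_b = π·1.125²/4 = 0.994 in²; R_n = 84 × 0.994 × 2 × 1 = 167 kips → 0.75 × 167 = 125 kips.
Bearing (1.5 l_c t F_u ≤ 3.0 d t F_u): upper limit = 3.0·1.125·0.25·58 = 48.94 kips.
  Edge l_c = 2.625 − 1.25/2 = 2 → r_n = 43.5 kips; interior l_c = 3.75 − 1.25 = 2.5 → r_n = 48.94 kips.
  R_n,bearing = 1·43.5 + 1·48.94 = 92.44 kips → 0.75 × 92.44 = 69.3 kips.
Bearing governs: 69.3 kips.

69.3 kips (bearing governs)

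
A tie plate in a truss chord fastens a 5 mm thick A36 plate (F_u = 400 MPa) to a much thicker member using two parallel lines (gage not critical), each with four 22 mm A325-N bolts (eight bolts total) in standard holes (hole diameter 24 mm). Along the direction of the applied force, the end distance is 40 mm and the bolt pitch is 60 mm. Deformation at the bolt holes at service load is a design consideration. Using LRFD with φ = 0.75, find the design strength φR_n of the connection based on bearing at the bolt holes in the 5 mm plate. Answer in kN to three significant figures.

490 kN

Per bolt r_n = 1.2 l_c t F_u ≤ 2.4 d t F_u; upper limit = 2.4 × 22 × 5 × 400 / 1000 = 105.6 kN.
Edge bolt: l_c = 40 − 24/2 = 28 mm → 1.2 × 28 × 5 × 400 / 1000 = 67.2 → r_n = 67.2 kN.
Interior bolts: l_c = 60 − 24 = 36 mm → 1.2 × 36 × 5 × 400 / 1000 = 86.4 → r_n = 86.4 kN.
R_n = 2 × 67.2 + 6 × 86.4 = 652.8 kN.
Design strength φR_n = 0.75 × 652.8 = 490 kN.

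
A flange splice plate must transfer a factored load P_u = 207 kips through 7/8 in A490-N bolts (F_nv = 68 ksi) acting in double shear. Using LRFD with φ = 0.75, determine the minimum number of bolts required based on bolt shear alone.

A_b = π·0.875²/4 = 0.6013 in².
Per-bolt design strength φR_n = 0.75 × 68 × 0.6013 × 2 = 61.33 kips.
n ≥ 207 / 61.33 = 3.375 → use 4 bolts.

4 bolts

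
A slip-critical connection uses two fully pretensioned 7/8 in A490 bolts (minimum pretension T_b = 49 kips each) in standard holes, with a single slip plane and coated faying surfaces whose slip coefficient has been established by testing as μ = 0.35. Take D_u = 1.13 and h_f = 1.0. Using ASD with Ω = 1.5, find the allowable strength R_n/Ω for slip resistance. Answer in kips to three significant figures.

25.8 kips

R_n = μ · D_u · h_f · T_b · n_s · n_b = 0.35 × 1.13 × 1.0 × 49 × 1 × 2 = 38.76 kips.
Allowable strength R_n/Ω = 38.76 / 1.5 = 25.8 kips.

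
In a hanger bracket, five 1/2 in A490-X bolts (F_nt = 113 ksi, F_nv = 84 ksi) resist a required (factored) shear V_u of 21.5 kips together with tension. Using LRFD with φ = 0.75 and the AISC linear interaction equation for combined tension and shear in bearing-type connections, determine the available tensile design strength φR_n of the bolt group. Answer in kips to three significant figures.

A_b = π·0.5²/4 = 0.1963 in²; f_rv = 21.5 / (5 × 0.1963) = 21.9 ksi.
F'_nt = 1.3 F_nt − (F_nt / φF_nv) f_rv = 1.3·113 − (113/(0.75·84))·21.9 = 107.6 ksi, capped at F_nt → F'_nt = 107.6 ksi.
R_n = F'_nt · A_b · n = 107.6 × 0.1963 × 5 = 105.7 kips.
Design strength φR_n = 0.75 × 105.7 = 79.2 kips.

79.2 kips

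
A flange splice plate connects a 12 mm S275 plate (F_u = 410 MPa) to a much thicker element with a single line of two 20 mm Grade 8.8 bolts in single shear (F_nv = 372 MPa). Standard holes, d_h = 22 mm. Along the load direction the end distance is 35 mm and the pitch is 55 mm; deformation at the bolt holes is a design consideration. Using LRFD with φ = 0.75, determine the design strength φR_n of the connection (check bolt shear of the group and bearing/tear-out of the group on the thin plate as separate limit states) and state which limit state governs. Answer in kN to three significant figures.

Bolt shear: A_b = π·20²/4 = 314.2 mm²; R_n = 372 × 314.2 × 2 × 1 / 1000 = 233.7 kN → 0.75 × 233.7 = 175 kN.
Bearing (1.2 l_c t F_u ≤ 2.4 d t F_u): upper limit = 2.4·20·12·410 / 1000 = 236.2 kN.
  Edge l_c = 35 − 22/2 = 24 → r_n = 141.7 kN; interior l_c = 55 − 22 = 33 → r_n = 194.8 kN.
  R_n,bearing = 1·141.7 + 1·194.8 = 336.5 kN → 0.75 × 336.5 = 252 kN.
Bolt shear governs: 175 kN.

175 kN (bolt shear governs)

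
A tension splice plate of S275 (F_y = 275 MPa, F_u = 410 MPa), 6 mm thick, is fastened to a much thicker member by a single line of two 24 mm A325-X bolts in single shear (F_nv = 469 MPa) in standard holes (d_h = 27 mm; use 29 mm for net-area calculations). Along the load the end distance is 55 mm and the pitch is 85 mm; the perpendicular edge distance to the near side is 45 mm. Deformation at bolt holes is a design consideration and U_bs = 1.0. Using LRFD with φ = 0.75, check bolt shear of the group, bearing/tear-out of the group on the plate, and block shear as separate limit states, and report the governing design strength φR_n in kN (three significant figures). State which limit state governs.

160 kN (block shear governs)

Bolt shear: A_b = π·24²/4 = 452.4 mm²; R_n = 469 × 452.4 × 2 × 1 / 1000 = 424.3 kN → 0.75 × 424.3 = 318 kN.
Bearing: edge l_c = 41.5, r_n = 122.5 kN; interior l_c = 58, r_n = 141.7 kN; R_n = 122.5 + 1·141.7 = 264.2 kN → 198 kN.
Block shear: A_gv = 840, A_nv = 579, A_nt = 183 mm²; R_n = min(0.6F_uA_nv, 0.6F_yA_gv) + U_bs·F_u·A_nt = 213.6 kN → 160 kN.
Block shear governs: 160 kN.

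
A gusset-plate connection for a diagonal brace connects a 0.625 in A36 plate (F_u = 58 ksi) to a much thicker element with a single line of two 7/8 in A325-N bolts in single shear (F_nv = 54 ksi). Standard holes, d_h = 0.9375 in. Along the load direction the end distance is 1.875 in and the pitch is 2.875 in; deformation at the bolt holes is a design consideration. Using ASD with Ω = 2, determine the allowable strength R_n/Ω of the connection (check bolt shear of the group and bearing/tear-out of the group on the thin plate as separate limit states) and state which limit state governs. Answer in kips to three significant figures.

Bolt shear: A_b = π·0.875²/4 = 0.6013 in²; R_n = 54 × 0.6013 × 2 × 1 = 64.94 kips → 64.94 / 2 = 32.5 kips.
Bearing (1.2 l_c t F_u ≤ 2.4 d t F_u): upper limit = 2.4·0.875·0.625·58 = 76.12 kips.
  Edge l_c = 1.875 − 0.9375/2 = 1.406 → r_n = 61.17 kips; interior l_c = 2.875 − 0.9375 = 1.938 → r_n = 76.12 kips.
  R_n,bearing = 1·61.17 + 1·76.12 = 137.3 kips → 137.3 / 2 = 68.6 kips.
Bolt shear governs: 32.5 kips.

32.5 kips (bolt shear governs)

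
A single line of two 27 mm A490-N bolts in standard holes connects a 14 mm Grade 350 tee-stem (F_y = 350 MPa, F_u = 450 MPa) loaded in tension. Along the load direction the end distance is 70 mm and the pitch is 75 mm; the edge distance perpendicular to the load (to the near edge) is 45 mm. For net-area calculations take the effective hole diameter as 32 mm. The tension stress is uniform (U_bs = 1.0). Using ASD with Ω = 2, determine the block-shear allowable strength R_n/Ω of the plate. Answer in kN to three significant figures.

275 kN

Shear plane L_v = 70 + 1·75 = 145 mm; A_gv = 145 × 14 = 2030 mm².
A_nv = (145 − 1.5·32) × 14 = 1358 mm².
A_nt = (45 − 0.5·32) × 14 = 406 mm².
0.6 F_u A_nv = 366.7 kN; 0.6 F_y A_gv = 426.3 kN → shear rupture governs the shear term.
R_n = 366.7 + 1.0 × 450 × 406 / 1000 = 549.4 kN.
Allowable strength R_n/Ω = 549.4 / 2 = 275 kN.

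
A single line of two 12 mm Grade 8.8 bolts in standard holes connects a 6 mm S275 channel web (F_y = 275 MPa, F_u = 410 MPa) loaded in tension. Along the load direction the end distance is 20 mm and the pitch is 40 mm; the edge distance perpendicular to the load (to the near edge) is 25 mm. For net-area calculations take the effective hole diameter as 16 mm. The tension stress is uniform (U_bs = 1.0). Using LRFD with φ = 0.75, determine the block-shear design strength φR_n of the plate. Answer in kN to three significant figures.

71.2 kN

Shear plane L_v = 20 + 1·40 = 60 mm; A_gv = 60 × 6 = 360 mm².
A_nv = (60 − 1.5·16) × 6 = 216 mm².
A_nt = (25 − 0.5·16) × 6 = 102 mm².
0.6 F_u A_nv = 53.14 kN; 0.6 F_y A_gv = 59.4 kN → shear rupture governs the shear term.
R_n = 53.14 + 1.0 × 410 × 102 / 1000 = 94.96 kN.
Design strength φR_n = 0.75 × 94.96 = 71.2 kN.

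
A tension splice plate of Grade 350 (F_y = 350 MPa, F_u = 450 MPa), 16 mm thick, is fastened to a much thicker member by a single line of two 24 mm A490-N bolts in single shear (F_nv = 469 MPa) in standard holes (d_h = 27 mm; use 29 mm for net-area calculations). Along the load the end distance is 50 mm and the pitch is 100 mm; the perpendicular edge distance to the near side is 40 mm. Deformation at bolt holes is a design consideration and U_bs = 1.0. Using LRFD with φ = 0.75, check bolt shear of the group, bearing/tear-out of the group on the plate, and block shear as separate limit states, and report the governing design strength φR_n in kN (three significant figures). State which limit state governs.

318 kN (bolt shear governs)

Bolt shear: A_b = π·24²/4 = 452.4 mm²; R_n = 469 × 452.4 × 2 × 1 / 1000 = 424.3 kN → 0.75 × 424.3 = 318 kN.
Bearing: edge l_c = 36.5, r_n = 315.4 kN; interior l_c = 73, r_n = 414.7 kN; R_n = 315.4 + 1·414.7 = 730.1 kN → 548 kN.
Block shear: A_gv = 2400, A_nv = 1704, A_nt = 408 mm²; R_n = min(0.6F_uA_nv, 0.6F_yA_gv) + U_bs·F_u·A_nt = 643.7 kN → 483 kN.
Bolt shear governs: 318 kN.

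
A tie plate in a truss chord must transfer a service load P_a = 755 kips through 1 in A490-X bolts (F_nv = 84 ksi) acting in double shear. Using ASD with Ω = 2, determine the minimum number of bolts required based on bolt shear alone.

A_b = π·1²/4 = 0.7854 in².
Per-bolt allowable strength R_n/Ω = 84 × 0.7854 × 2 / 2 = 65.97 kips.
n ≥ 755 / 65.97 = 11.44 → use 12 bolts.

12 bolts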